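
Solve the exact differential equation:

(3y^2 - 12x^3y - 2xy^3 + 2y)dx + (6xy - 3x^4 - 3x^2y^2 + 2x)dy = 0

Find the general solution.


Check exactness: ∂M/∂y = 6y - 12x^3 - 6xy^2 + 2 and ∂N/∂x = 6y - 12x^3 - 6xy^2 + 2; equal, so the equation is exact.
Integrate M with respect to x (treating y as constant): ∫M dx = 3xy^2 - 3x^4y - x^2y^3 + 2xy + h(y).
Differentiate w.r.t. y and set equal to N: all terms match, so h'(y) = 0 and h is a constant absorbed into C.
General solution: 3xy^2 - 3x^4y - x^2y^3 + 2xy = C.


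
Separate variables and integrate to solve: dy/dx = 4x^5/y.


Separate variables: y dy = 4x^5 dx.
Integrate both sides: y²/2 = (2/3)x^6 + C₀.
Multiply by 2: y² = (4/3)x^6 + C.


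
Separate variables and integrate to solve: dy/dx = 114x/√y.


Separate: √y dy = 114x dx.
Integrate: (2/3)y^(3/2) = 57x² + C.


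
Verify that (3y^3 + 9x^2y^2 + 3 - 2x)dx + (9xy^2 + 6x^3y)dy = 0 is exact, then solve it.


Check exactness: ∂M/∂y = 9y^2 + 18x^2y and ∂N/∂x = 9y^2 + 18x^2y; equal, so the equation is exact.
Integrate M with respect to x (treating y as constant): ∫M dx = 3xy^3 + 3x^3y^2 + 3x - x^2 + h(y).
Differentiate w.r.t. y and set equal to N: all terms match, so h'(y) = 0 and h is a constant absorbed into C.
General solution: 3xy^3 + 3x^3y^2 + 3x - x^2 = C.


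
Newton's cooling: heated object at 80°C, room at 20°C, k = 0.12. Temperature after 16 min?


Newton's law: dT/dt = -k(T - T_a) has solution T(t) = T_a + (T₀ - T_a)e^(-kt).
Plug in T_a = 20, T₀ = 80, k = 0.12, t = 16: T(16) = 20 + (60)e^(-1.92) ≈ 28.8°C.


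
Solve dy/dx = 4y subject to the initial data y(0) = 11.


General solution of y' = 4y is y = Ce^(4x).
Apply y(0) = 11: C = 11.
Particular solution: y = 11e^(4x).


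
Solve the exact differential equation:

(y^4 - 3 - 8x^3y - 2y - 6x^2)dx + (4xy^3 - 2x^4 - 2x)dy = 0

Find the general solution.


Check exactness: ∂M/∂y = 4y^3 - 8x^3 - 2 and ∂N/∂x = 4y^3 - 8x^3 - 2; equal, so the equation is exact.
Integrate M with respect to x (treating y as constant): ∫M dx = xy^4 - 3x - 2x^4y - 2xy - 2x^3 + h(y).
Differentiate w.r.t. y and set equal to N: all terms match, so h'(y) = 0 and h is a constant absorbed into C.
General solution: xy^4 - 3x - 2x^4y - 2xy - 2x^3 = C.


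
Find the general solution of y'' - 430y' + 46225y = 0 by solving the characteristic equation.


Characteristic equation: r² - 430r + 46225 = 0, i.e. (r - 215)² = 0.
Repeated root r = 215; include an x factor for the second linearly independent solution.
General solution: y = (C₁ + C₂x)e^(215x).


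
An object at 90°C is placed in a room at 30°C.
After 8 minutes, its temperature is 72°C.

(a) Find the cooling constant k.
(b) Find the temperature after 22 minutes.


Newton's law: T(t) = T_a + (T₀ - T_a)e^(-kt).
(a) Use T(8) = 72: (72 - 30)/(90 - 30) = e^(-k·8), so k = -ln(0.700)/8 ≈ 0.0446.
(b) Apply k to t = 22: T(22) = 30 + (60)e^(-0.981) ≈ 52.5°C.


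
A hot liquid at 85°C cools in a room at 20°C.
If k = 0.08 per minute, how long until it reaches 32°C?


From T(t) = T_a + (T₀ - T_a)e^(-kt), set T(t) = 32:
(32 - 20) / (85 - 20) = e^(-0.08t), so t = -ln(0.185)/0.08 ≈ 21.1 minutes.


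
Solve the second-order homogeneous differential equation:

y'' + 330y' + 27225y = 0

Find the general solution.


Characteristic equation: r² + 330r + 27225 = 0, i.e. (r + 165)² = 0.
Repeated root r = -165; include an x factor for the second linearly independent solution.
General solution: y = (C₁ + C₂x)e^(-165x).


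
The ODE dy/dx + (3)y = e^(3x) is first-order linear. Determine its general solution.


P(x) = 3 ⇒ μ = e^(3x).
(μ y)' = e^(6x) ⇒ μ y = e^(6x)/6 + C.
Divide by μ: y = (1/6)e^(3x) + Ce^(-3x).


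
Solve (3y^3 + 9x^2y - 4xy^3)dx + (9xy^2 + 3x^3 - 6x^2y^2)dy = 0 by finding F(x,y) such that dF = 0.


Check exactness: ∂M/∂y = 9y^2 + 9x^2 - 12xy^2 and ∂N/∂x = 9y^2 + 9x^2 - 12xy^2; equal, so the equation is exact.
Integrate M with respect to x (treating y as constant): ∫M dx = 3xy^3 + 3x^3y - 2x^2y^3 + h(y).
Differentiate w.r.t. y and set equal to N: all terms match, so h'(y) = 0 and h is a constant absorbed into C.
General solution: 3xy^3 + 3x^3y - 2x^2y^3 = C.


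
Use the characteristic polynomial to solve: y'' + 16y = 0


Characteristic equation: r² + 16 = 0.
Discriminant is negative; roots r = 0 ± 4i (complex conjugate pair).
General solution uses e^(α x)(C₁ cos(β x) + C₂ sin(β x)): y = C₁cos(4x) + C₂sin(4x).


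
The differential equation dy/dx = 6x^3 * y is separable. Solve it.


Separate variables: dy/y = 6x^3 dx.
Integrate: ln|y| = (3/2)x^4 + C₀.
Exponentiate: y = Ce^((3/2)x^4).


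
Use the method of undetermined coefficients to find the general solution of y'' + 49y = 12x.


Homogeneous: r² + 49 = 0 ⇒ r = ±7i, y_h = C₁cos(7x) + C₂sin(7x).
Polynomial forcing; try y_p = Ax + B. Then y_p'' + 49 y_p = 49(Ax + B) = 12x, so B = 0 and A = 12/49.
General solution: y = C₁cos(7x) + C₂sin(7x) + (12/49)x.


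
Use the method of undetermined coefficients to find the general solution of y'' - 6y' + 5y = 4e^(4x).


Characteristic roots of r² - 6r + 5 = 0 are 5, 1.
y_h = C₁e^(5x) + C₂e^(x).
Forcing exponent 4 is not a characteristic root; try y_p = Ae^(4x).
Substitute: A·(16 + (-6)·4 + (5)) = A·-3 = 4, so A = -4/3.
General solution: y = C₁e^(5x) + C₂e^(x) - (4/3)e^(4x).


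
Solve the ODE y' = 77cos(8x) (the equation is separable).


g(y) = 1, so integrate directly: y = ∫ 77cos(8x) dx = (77/8)sin(8x) + C.


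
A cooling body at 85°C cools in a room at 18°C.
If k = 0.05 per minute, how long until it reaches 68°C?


From T(t) = T_a + (T₀ - T_a)e^(-kt), set T(t) = 68:
(68 - 18) / (85 - 18) = e^(-0.05t), so t = -ln(0.746)/0.05 ≈ 5.9 minutes.


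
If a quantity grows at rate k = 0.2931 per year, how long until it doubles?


Exponential growth: P(t) = P₀ e^(0.2931t). Set P(t)/P₀ = 2: e^(0.2931t) = 2.
Solve: t = ln(2)/0.2931 ≈ 2.36 years.


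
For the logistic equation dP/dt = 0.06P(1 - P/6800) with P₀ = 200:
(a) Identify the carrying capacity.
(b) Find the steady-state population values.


Logistic ODE dP/dt = 0.06P(1 - P/6800) has equilibria where dP/dt = 0, i.e. P = 0 or P = 6800.
The coefficient (1 - P/K) = 0 when P = K, identifying K = 6800 as the carrying capacity.
(a) K = 6800; (b) equilibria P = 0 and P = 6800.


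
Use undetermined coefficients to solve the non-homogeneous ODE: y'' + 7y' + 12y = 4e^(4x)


Characteristic roots of r² + 7r + 12 = 0 are -3, -4.
y_h = C₁e^(-3x) + C₂e^(-4x).
Forcing exponent 4 is not a characteristic root; try y_p = Ae^(4x).
Substitute: A·(16 + (7)·4 + (12)) = A·56 = 4, so A = 1/14.
General solution: y = C₁e^(-3x) + C₂e^(-4x) + (1/14)e^(4x).


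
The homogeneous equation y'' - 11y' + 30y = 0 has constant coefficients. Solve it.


Characteristic equation: r² - 11r + 30 = 0.
Factor: (r - 5)(r - 6) = 0 ⇒ r = 5, 6 (distinct real).
General solution: y = C₁e^(5x) + C₂e^(6x).


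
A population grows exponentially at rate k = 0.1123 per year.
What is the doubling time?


Exponential growth: P(t) = P₀ e^(0.1123t). Set P(t)/P₀ = 2: e^(0.1123t) = 2.
Solve: t = ln(2)/0.1123 ≈ 6.17 years.


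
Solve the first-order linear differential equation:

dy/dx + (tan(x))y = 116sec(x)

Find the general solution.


P(x) = tan(x) ⇒ μ = e^(∫tan(x)dx) = sec(x).
(sec(x) y)' = 116sec²(x) ⇒ sec(x) y = 116tan(x) + C.
Multiply by cos(x): y = 116sin(x) + C·cos(x).


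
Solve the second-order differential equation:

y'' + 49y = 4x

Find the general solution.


Homogeneous: r² + 49 = 0 ⇒ r = ±7i, y_h = C₁cos(7x) + C₂sin(7x).
Polynomial forcing; try y_p = Ax + B. Then y_p'' + 49 y_p = 49(Ax + B) = 4x, so B = 0 and A = 4/49.
General solution: y = C₁cos(7x) + C₂sin(7x) + (4/49)x.


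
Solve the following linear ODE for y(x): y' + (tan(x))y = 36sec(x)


P(x) = tan(x) ⇒ μ = e^(∫tan(x)dx) = sec(x).
(sec(x) y)' = 36sec²(x) ⇒ sec(x) y = 36tan(x) + C.
Multiply by cos(x): y = 36sin(x) + C·cos(x).


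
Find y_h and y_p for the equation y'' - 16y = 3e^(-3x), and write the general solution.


Characteristic roots of r² - 16 = 0 are -4, 4.
y_h = C₁e^(-4x) + C₂e^(4x).
Forcing exponent -3 is not a characteristic root; try y_p = Ae^(-3x).
Substitute: A·(9 + (0)·-3 + (-16)) = A·-7 = 3, so A = -3/7.
General solution: y = C₁e^(-4x) + C₂e^(4x) - (3/7)e^(-3x).


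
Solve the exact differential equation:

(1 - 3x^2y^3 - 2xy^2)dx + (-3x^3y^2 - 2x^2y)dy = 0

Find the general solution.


Check exactness: ∂M/∂y = -9x^2y^2 - 4xy and ∂N/∂x = -9x^2y^2 - 4xy; equal, so the equation is exact.
Integrate M with respect to x (treating y as constant): ∫M dx = x - x^3y^3 - x^2y^2 + h(y).
Differentiate w.r.t. y and set equal to N: all terms match, so h'(y) = 0 and h is a constant absorbed into C.
General solution: x - x^3y^3 - x^2y^2 = C.


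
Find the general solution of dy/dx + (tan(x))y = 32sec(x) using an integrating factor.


P(x) = tan(x) ⇒ μ = e^(∫tan(x)dx) = sec(x).
(sec(x) y)' = 32sec²(x) ⇒ sec(x) y = 32tan(x) + C.
Multiply by cos(x): y = 32sin(x) + C·cos(x).


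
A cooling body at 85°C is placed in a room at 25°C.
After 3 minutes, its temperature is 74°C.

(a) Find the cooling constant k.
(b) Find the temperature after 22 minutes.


Newton's law: T(t) = T_a + (T₀ - T_a)e^(-kt).
(a) Use T(3) = 74: (74 - 25)/(85 - 25) = e^(-k·3), so k = -ln(0.817)/3 ≈ 0.0675.
(b) Apply k to t = 22: T(22) = 25 + (60)e^(-1.485) ≈ 38.6°C.


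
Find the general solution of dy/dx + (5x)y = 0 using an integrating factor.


P(x) = 5x ⇒ μ = e^((5/2)x²).
Q(x) = 0 so μ y is constant: y = Ce^(-(5/2)x²).


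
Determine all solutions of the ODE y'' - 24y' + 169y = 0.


Characteristic equation: r² - 24r + 169 = 0.
Discriminant is negative; roots r = 12 ± 5i (complex conjugate pair).
General solution uses e^(α x)(C₁ cos(β x) + C₂ sin(β x)): y = e^(12x)(C₁cos(5x) + C₂sin(5x)).


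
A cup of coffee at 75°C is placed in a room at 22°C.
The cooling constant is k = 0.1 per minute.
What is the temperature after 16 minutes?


Newton's law: dT/dt = -k(T - T_a) has solution T(t) = T_a + (T₀ - T_a)e^(-kt).
Plug in T_a = 22, T₀ = 75, k = 0.1, t = 16: T(16) = 22 + (53)e^(-1.60) ≈ 32.7°C.


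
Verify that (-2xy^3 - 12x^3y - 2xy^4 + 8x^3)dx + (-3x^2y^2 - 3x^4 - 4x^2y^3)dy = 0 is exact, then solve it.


Check exactness: ∂M/∂y = -6xy^2 - 12x^3 - 8xy^3 and ∂N/∂x = -6xy^2 - 12x^3 - 8xy^3; equal, so the equation is exact.
Integrate M with respect to x (treating y as constant): ∫M dx = -x^2y^3 - 3x^4y - x^2y^4 + 2x^4 + h(y).
Differentiate w.r.t. y and set equal to N: all terms match, so h'(y) = 0 and h is a constant absorbed into C.
General solution: -x^2y^3 - 3x^4y - x^2y^4 + 2x^4 = C.


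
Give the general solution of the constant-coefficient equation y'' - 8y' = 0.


Characteristic equation: r² - 8r = 0.
Factor: (r - 0)(r - 8) = 0 ⇒ r = 0, 8 (distinct real).
General solution: y = C₁ + C₂e^(8x).


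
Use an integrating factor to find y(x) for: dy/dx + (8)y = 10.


P(x) = 8, Q(x) = 10; integrating factor μ = e^(8x).
(μ y)' = 10e^(8x) ⇒ μ y = (5/4)e^(8x) + C.
Divide by μ: y = 5/4 + Ce^(-8x).


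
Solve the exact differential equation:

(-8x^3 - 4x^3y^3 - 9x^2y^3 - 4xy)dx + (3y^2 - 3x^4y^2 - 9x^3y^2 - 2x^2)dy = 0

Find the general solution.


Check exactness: ∂M/∂y = -12x^3y^2 - 27x^2y^2 - 4x and ∂N/∂x = -12x^3y^2 - 27x^2y^2 - 4x; equal, so the equation is exact.
Integrate M with respect to x (treating y as constant): ∫M dx = -2x^4 - x^4y^3 - 3x^3y^3 - 2x^2y + h(y).
Differentiate w.r.t. y and set equal to N: the x-dependent terms already match, leaving h'(y) = 3y^2. Integrate: h(y) = y^3.
So F(x,y) = y^3 - 2x^4 - x^4y^3 - 3x^3y^3 - 2x^2y.
General solution: y^3 - 2x^4 - x^4y^3 - 3x^3y^3 - 2x^2y = C.


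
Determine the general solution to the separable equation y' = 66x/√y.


Separate: √y dy = 66x dx.
Integrate: (2/3)y^(3/2) = 33x² + C.


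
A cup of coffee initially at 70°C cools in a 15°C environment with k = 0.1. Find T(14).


Newton's law: dT/dt = -k(T - T_a) has solution T(t) = T_a + (T₀ - T_a)e^(-kt).
Plug in T_a = 15, T₀ = 70, k = 0.1, t = 14: T(14) = 15 + (55)e^(-1.40) ≈ 28.6°C.


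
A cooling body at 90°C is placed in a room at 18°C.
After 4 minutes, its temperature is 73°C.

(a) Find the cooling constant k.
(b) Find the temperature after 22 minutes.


Newton's law: T(t) = T_a + (T₀ - T_a)e^(-kt).
(a) Use T(4) = 73: (73 - 18)/(90 - 18) = e^(-k·4), so k = -ln(0.764)/4 ≈ 0.0673.
(b) Apply k to t = 22: T(22) = 18 + (72)e^(-1.481) ≈ 34.4°C.


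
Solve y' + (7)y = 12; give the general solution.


P(x) = 7, Q(x) = 12; integrating factor μ = e^(7x).
(μ y)' = 12e^(7x) ⇒ μ y = (12/7)e^(7x) + C.
Divide by μ: y = 12/7 + Ce^(-7x).


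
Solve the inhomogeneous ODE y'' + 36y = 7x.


Homogeneous: r² + 36 = 0 ⇒ r = ±6i, y_h = C₁cos(6x) + C₂sin(6x).
Polynomial forcing; try y_p = Ax + B. Then y_p'' + 36 y_p = 36(Ax + B) = 7x, so B = 0 and A = 7/36.
General solution: y = C₁cos(6x) + C₂sin(6x) + (7/36)x.


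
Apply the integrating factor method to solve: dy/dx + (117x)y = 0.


P(x) = 117x ⇒ μ = e^((117/2)x²).
Q(x) = 0 so μ y is constant: y = Ce^(-(117/2)x²).


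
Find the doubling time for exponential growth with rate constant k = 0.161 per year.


Exponential growth: P(t) = P₀ e^(0.161t). Set P(t)/P₀ = 2: e^(0.161t) = 2.
Solve: t = ln(2)/0.161 ≈ 4.31 years.


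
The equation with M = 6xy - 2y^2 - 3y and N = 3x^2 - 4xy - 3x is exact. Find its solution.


Check exactness: ∂M/∂y = 6x - 4y - 3 and ∂N/∂x = 6x - 4y - 3; equal, so the equation is exact.
Integrate M with respect to x (treating y as constant): ∫M dx = 3x^2y - 2xy^2 - 3xy + h(y).
Differentiate w.r.t. y and set equal to N: all terms match, so h'(y) = 0 and h is a constant absorbed into C.
General solution: 3x^2y - 2xy^2 - 3xy = C.


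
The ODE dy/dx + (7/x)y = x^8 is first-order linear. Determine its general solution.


P(x) = 7/x ⇒ μ = x^7.
(x^7 y)' = x^15 ⇒ x^7 y = x^16/(16) + C.
Solve for y: y = (1/16)x^9 + C/x^7.


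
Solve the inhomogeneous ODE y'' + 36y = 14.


Homogeneous part: r² + 36 = 0 ⇒ r = ±6i, so y_h = C₁cos(6x) + C₂sin(6x).
Try constant y_p = A; plug in: 36A = 14 ⇒ A = 7/18.
General solution: y = C₁cos(6x) + C₂sin(6x) + 7/18.


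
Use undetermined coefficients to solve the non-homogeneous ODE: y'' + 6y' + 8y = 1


Characteristic roots of r² + 6r + 8 = 0 are -2, -4.
y_h = C₁e^(-2x) + C₂e^(-4x).
Constant forcing; try y_p = A. Then 8A = 1 ⇒ A = 1/8.
General solution: y = C₁e^(-2x) + C₂e^(-4x) + 1/8.


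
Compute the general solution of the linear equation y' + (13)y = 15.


P(x) = 13, Q(x) = 15; integrating factor μ = e^(13x).
(μ y)' = 15e^(13x) ⇒ μ y = (15/13)e^(13x) + C.
Divide by μ: y = 15/13 + Ce^(-13x).


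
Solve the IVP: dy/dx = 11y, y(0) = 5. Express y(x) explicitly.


General solution of y' = 11y is y = Ce^(11x).
Apply y(0) = 5: C = 5.
Particular solution: y = 5e^(11x).


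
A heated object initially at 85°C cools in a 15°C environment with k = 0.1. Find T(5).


Newton's law: dT/dt = -k(T - T_a) has solution T(t) = T_a + (T₀ - T_a)e^(-kt).
Plug in T_a = 15, T₀ = 85, k = 0.1, t = 5: T(5) = 15 + (70)e^(-0.50) ≈ 57.5°C.


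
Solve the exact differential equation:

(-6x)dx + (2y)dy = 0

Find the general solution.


Check exactness: ∂M/∂y = 0 and ∂N/∂x = 0; equal, so the equation is exact.
Integrate M with respect to x (treating y as constant): ∫M dx = -3x^2 + h(y).
Differentiate w.r.t. y and set equal to N: the x-dependent terms already match, leaving h'(y) = 2y. Integrate: h(y) = y^2.
So F(x,y) = -3x^2 + y^2.
General solution: -3x^2 + y^2 = C.


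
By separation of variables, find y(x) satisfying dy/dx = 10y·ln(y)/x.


Separate: dy/[y ln(y)] = 10 dx/x.
Substitute u = ln(y): du/u = 10 dx/x.
Integrate: ln|ln(y)| = 10ln|x| + C₀, hence ln(y) = C·x^10.


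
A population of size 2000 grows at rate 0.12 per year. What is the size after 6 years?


The ODE dP/dt = 0.12P has solution P(t) = P(0)e^(0.12t).
Substitute P(0) = 2000 and t = 6: P(6) = 2000 e^(0.72) ≈ 4109.


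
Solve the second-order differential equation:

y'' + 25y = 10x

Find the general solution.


Homogeneous: r² + 25 = 0 ⇒ r = ±5i, y_h = C₁cos(5x) + C₂sin(5x).
Polynomial forcing; try y_p = Ax + B. Then y_p'' + 25 y_p = 25(Ax + B) = 10x, so B = 0 and A = 2/5.
General solution: y = C₁cos(5x) + C₂sin(5x) + (2/5)x.


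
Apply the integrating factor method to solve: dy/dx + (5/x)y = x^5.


P(x) = 5/x ⇒ μ = x^5.
(x^5 y)' = x^5·x^5 = x^10.
Integrate: x^5 y = x^11/(11) + C.
Solve for y: y = (1/11)x^6 + C/x^5.


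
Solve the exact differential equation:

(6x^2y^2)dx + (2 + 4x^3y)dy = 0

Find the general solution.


Check exactness: ∂M/∂y = 12x^2y and ∂N/∂x = 12x^2y; equal, so the equation is exact.
Integrate M with respect to x (treating y as constant): ∫M dx = 2x^3y^2 + h(y).
Differentiate w.r.t. y and set equal to N: the x-dependent terms already match, leaving h'(y) = 2. Integrate: h(y) = 2y.
So F(x,y) = 2y + 2x^3y^2.
General solution: 2y + 2x^3y^2 = C.


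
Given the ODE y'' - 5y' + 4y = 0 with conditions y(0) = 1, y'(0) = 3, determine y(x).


Characteristic roots of r² - 5r + 4 = 0 are 1, 4.
General solution y = c₁ e^(x) + c₂ e^(4x).
Apply y(0) = 1: c₁ + c₂ = 1. Apply y'(0) = 3: 1 c₁ + 4 c₂ = 3.
Solve: c₁ = 1/3, c₂ = 2/3.
Particular solution: y = (1/3)e^(x) + (2/3)e^(4x).


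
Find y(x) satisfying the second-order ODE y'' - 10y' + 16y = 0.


Characteristic equation: r² - 10r + 16 = 0.
Factor: (r - 2)(r - 8) = 0 ⇒ r = 2, 8 (distinct real).
General solution: y = C₁e^(2x) + C₂e^(8x).


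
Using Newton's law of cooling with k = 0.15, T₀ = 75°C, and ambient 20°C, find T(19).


Newton's law: dT/dt = -k(T - T_a) has solution T(t) = T_a + (T₀ - T_a)e^(-kt).
Plug in T_a = 20, T₀ = 75, k = 0.15, t = 19: T(19) = 20 + (55)e^(-2.85) ≈ 23.2°C.


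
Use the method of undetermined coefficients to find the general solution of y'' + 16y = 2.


Homogeneous part: r² + 16 = 0 ⇒ r = ±4i, so y_h = C₁cos(4x) + C₂sin(4x).
Try constant y_p = A; plug in: 16A = 2 ⇒ A = 1/8.
General solution: y = C₁cos(4x) + C₂sin(4x) + 1/8.


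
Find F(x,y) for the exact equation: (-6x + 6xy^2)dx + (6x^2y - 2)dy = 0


Check exactness: ∂M/∂y = 12xy and ∂N/∂x = 12xy; equal, so the equation is exact.
Integrate M with respect to x (treating y as constant): ∫M dx = -3x^2 + 3x^2y^2 + h(y).
Differentiate w.r.t. y and set equal to N: the x-dependent terms already match, leaving h'(y) = -2. Integrate: h(y) = -2y.
So F(x,y) = -3x^2 + 3x^2y^2 - 2y.
General solution: -3x^2 + 3x^2y^2 - 2y = C.


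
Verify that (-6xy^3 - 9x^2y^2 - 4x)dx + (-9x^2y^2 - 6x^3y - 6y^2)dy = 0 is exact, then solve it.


Check exactness: ∂M/∂y = -18xy^2 - 18x^2y and ∂N/∂x = -18xy^2 - 18x^2y; equal, so the equation is exact.
Integrate M with respect to x (treating y as constant): ∫M dx = -3x^2y^3 - 3x^3y^2 - 2x^2 + h(y).
Differentiate w.r.t. y and set equal to N: the x-dependent terms already match, leaving h'(y) = -6y^2. Integrate: h(y) = -2y^3.
So F(x,y) = -3x^2y^3 - 3x^3y^2 - 2x^2 - 2y^3.
General solution: -3x^2y^3 - 3x^3y^2 - 2x^2 - 2y^3 = C.


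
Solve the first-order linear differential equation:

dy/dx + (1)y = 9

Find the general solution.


P(x) = 1, Q(x) = 9; integrating factor μ = e^(x).
(μ y)' = 9e^(x) ⇒ μ y = 9e^(x) + C.
Divide by μ: y = 9 + Ce^(-x).


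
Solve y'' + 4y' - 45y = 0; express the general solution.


Characteristic equation: r² + 4r - 45 = 0.
Factor: (r + 9)(r - 5) = 0 ⇒ r = -9, 5 (distinct real).
General solution: y = C₁e^(-9x) + C₂e^(5x).


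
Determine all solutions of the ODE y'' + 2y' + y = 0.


Characteristic equation: r² + 2r + 1 = 0, i.e. (r + 1)² = 0.
Repeated root r = -1; include an x factor for the second linearly independent solution.
General solution: y = (C₁ + C₂x)e^(-x).


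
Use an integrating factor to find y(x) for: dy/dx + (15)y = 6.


P(x) = 15, Q(x) = 6; integrating factor μ = e^(15x).
(μ y)' = 6e^(15x) ⇒ μ y = (2/5)e^(15x) + C.
Divide by μ: y = 2/5 + Ce^(-15x).


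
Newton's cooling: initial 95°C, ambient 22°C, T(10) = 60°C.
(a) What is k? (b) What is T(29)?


Newton's law: T(t) = T_a + (T₀ - T_a)e^(-kt).
(a) Use T(10) = 60: (60 - 22)/(95 - 22) = e^(-k·10), so k = -ln(0.521)/10 ≈ 0.0653.
(b) Apply k to t = 29: T(29) = 22 + (73)e^(-1.893) ≈ 33.0°C.


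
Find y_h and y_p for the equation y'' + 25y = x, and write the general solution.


Homogeneous: r² + 25 = 0 ⇒ r = ±5i, y_h = C₁cos(5x) + C₂sin(5x).
Polynomial forcing; try y_p = Ax + B. Then y_p'' + 25 y_p = 25(Ax + B) = x, so B = 0 and A = 1/25.
General solution: y = C₁cos(5x) + C₂sin(5x) + (1/25)x.


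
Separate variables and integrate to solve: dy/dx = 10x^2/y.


Separate variables: y dy = 10x^2 dx.
Integrate both sides: y²/2 = (10/3)x^3 + C₀.
Multiply by 2: y² = (20/3)x^3 + C.


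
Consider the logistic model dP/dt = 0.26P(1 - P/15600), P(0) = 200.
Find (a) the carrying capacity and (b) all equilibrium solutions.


Logistic ODE dP/dt = 0.26P(1 - P/15600) has equilibria where dP/dt = 0, i.e. P = 0 or P = 15600.
The coefficient (1 - P/K) = 0 when P = K, identifying K = 15600 as the carrying capacity.
(a) K = 15600; (b) equilibria P = 0 and P = 15600.


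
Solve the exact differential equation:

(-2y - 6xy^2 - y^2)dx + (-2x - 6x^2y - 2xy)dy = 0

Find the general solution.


Check exactness: ∂M/∂y = -2 - 12xy - 2y and ∂N/∂x = -2 - 12xy - 2y; equal, so the equation is exact.
Integrate M with respect to x (treating y as constant): ∫M dx = -2xy - 3x^2y^2 - xy^2 + h(y).
Differentiate w.r.t. y and set equal to N: all terms match, so h'(y) = 0 and h is a constant absorbed into C.
General solution: -2xy - 3x^2y^2 - xy^2 = C.


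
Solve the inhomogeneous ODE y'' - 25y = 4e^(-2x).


Characteristic roots of r² - 25 = 0 are -5, 5.
y_h = C₁e^(-5x) + C₂e^(5x).
Forcing exponent -2 is not a characteristic root; try y_p = Ae^(-2x).
Substitute: A·(4 + (0)·-2 + (-25)) = A·-21 = 4, so A = -4/21.
General solution: y = C₁e^(-5x) + C₂e^(5x) - (4/21)e^(-2x).


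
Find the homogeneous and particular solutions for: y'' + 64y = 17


Homogeneous part: r² + 64 = 0 ⇒ r = ±8i, so y_h = C₁cos(8x) + C₂sin(8x).
Try constant y_p = A; plug in: 64A = 17 ⇒ A = 17/64.
General solution: y = C₁cos(8x) + C₂sin(8x) + 17/64.


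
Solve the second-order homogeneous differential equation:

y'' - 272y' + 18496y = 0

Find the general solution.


Characteristic equation: r² - 272r + 18496 = 0, i.e. (r - 136)² = 0.
Repeated root r = 136; include an x factor for the second linearly independent solution.
General solution: y = (C₁ + C₂x)e^(136x).


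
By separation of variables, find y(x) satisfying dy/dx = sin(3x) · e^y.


Separate: e^(-y) dy = sin(3x) dx.
Integrate: -e^(-y) = -(1/3)cos(3x) + C₀.
Rearrange: e^(-y) = (1/3)cos(3x) + C.


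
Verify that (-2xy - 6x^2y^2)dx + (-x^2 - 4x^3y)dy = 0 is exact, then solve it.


Check exactness: ∂M/∂y = -2x - 12x^2y and ∂N/∂x = -2x - 12x^2y; equal, so the equation is exact.
Integrate M with respect to x (treating y as constant): ∫M dx = -x^2y - 2x^3y^2 + h(y).
Differentiate w.r.t. y and set equal to N: all terms match, so h'(y) = 0 and h is a constant absorbed into C.
General solution: -x^2y - 2x^3y^2 = C.


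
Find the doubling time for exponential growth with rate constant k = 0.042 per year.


Exponential growth: P(t) = P₀ e^(0.042t). Set P(t)/P₀ = 2: e^(0.042t) = 2.
Solve: t = ln(2)/0.042 ≈ 16.50 years.


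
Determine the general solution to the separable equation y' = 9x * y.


Separate variables: dy/y = 9x dx.
Integrate: ln|y| = (9/2)x^2 + C₀.
Exponentiate: y = Ce^((9/2)x^2).


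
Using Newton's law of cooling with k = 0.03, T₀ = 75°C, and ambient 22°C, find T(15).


Newton's law: dT/dt = -k(T - T_a) has solution T(t) = T_a + (T₀ - T_a)e^(-kt).
Plug in T_a = 22, T₀ = 75, k = 0.03, t = 15: T(15) = 22 + (53)e^(-0.45) ≈ 55.8°C.


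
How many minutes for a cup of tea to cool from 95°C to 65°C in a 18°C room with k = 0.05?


From T(t) = T_a + (T₀ - T_a)e^(-kt), set T(t) = 65:
(65 - 18) / (95 - 18) = e^(-0.05t), so t = -ln(0.610)/0.05 ≈ 9.9 minutes.


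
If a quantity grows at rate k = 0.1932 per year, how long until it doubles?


Exponential growth: P(t) = P₀ e^(0.1932t). Set P(t)/P₀ = 2: e^(0.1932t) = 2.
Solve: t = ln(2)/0.1932 ≈ 3.59 years.


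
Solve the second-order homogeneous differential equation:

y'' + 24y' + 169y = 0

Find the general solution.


Characteristic equation: r² + 24r + 169 = 0.
Discriminant is negative; roots r = -12 ± 5i (complex conjugate pair).
General solution uses e^(α x)(C₁ cos(β x) + C₂ sin(β x)): y = e^(-12x)(C₁cos(5x) + C₂sin(5x)).


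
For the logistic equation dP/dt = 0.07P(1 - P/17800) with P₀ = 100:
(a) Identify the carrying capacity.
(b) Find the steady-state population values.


Logistic ODE dP/dt = 0.07P(1 - P/17800) has equilibria where dP/dt = 0, i.e. P = 0 or P = 17800.
The coefficient (1 - P/K) = 0 when P = K, identifying K = 17800 as the carrying capacity.
(a) K = 17800; (b) equilibria P = 0 and P = 17800.


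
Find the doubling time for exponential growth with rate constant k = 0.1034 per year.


Exponential growth: P(t) = P₀ e^(0.1034t). Set P(t)/P₀ = 2: e^(0.1034t) = 2.
Solve: t = ln(2)/0.1034 ≈ 6.70 years.


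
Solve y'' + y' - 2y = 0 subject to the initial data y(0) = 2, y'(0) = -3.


Characteristic roots of r² + r - 2 = 0 are 1, -2.
General solution y = c₁ e^(x) + c₂ e^(-2x).
Apply y(0) = 2: c₁ + c₂ = 2. Apply y'(0) = -3: 1 c₁ - 2 c₂ = -3.
Solve: c₁ = 1/3, c₂ = 5/3.
Particular solution: y = (1/3)e^(x) + (5/3)e^(-2x).


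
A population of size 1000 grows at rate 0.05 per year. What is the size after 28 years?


The ODE dP/dt = 0.05P has solution P(t) = P(0)e^(0.05t).
Substitute P(0) = 1000 and t = 28: P(28) = 1000 e^(1.40) ≈ 4055.


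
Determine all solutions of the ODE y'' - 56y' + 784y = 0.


Characteristic equation: r² - 56r + 784 = 0, i.e. (r - 28)² = 0.
Repeated root r = 28; include an x factor for the second linearly independent solution.
General solution: y = (C₁ + C₂x)e^(28x).


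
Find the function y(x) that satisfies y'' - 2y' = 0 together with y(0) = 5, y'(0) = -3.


Characteristic roots of r² - 2r = 0 are 2, 0.
General solution y = c₁ e^(2x) + c₂.
Apply y(0) = 5: c₁ + c₂ = 5. Apply y'(0) = -3: 2 c₁ + 0 c₂ = -3.
Solve: c₁ = -3/2, c₂ = 13/2.
Particular solution: y = -(3/2)e^(2x) + 13/2.


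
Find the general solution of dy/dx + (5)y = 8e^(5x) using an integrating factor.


P(x) = 5 ⇒ μ = e^(5x).
(μ y)' = 8e^(10x) ⇒ μ y = (8/10)e^(10x) + C.
Divide by μ: y = (4/5)e^(5x) + Ce^(-5x).


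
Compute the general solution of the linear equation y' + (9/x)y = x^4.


P(x) = 9/x ⇒ μ = x^9.
(x^9 y)' = x^9·x^4 = x^13.
Integrate: x^9 y = x^14/(14) + C.
Solve for y: y = (1/14)x^5 + C/x^9.


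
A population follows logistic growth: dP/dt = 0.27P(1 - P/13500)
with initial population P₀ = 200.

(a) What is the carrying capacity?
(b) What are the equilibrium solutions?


Logistic ODE dP/dt = 0.27P(1 - P/13500) has equilibria where dP/dt = 0, i.e. P = 0 or P = 13500.
The coefficient (1 - P/K) = 0 when P = K, identifying K = 13500 as the carrying capacity.
(a) K = 13500; (b) equilibria P = 0 and P = 13500.


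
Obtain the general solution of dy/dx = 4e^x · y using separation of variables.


Separate variables: dy/y = 4e^x dx.
Integrate: ln|y| = 4e^x + C₀.
Exponentiate: y = Ce^(4e^x).


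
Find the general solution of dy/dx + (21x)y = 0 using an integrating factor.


P(x) = 21x ⇒ μ = e^((21/2)x²).
Q(x) = 0 so μ y is constant: y = Ce^(-(21/2)x²).


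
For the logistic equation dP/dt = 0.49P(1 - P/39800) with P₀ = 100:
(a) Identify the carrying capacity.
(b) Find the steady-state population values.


Logistic ODE dP/dt = 0.49P(1 - P/39800) has equilibria where dP/dt = 0, i.e. P = 0 or P = 39800.
The coefficient (1 - P/K) = 0 when P = K, identifying K = 39800 as the carrying capacity.
(a) K = 39800; (b) equilibria P = 0 and P = 39800.


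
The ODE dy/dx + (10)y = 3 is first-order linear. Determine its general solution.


P(x) = 10, Q(x) = 3; integrating factor μ = e^(10x).
(μ y)' = 3e^(10x) ⇒ μ y = (3/10)e^(10x) + C.
Divide by μ: y = 3/10 + Ce^(-10x).


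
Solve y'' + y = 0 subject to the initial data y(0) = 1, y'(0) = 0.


Characteristic roots of r² + 1 = 0 are ±1i, so y = C₁cos(x) + C₂sin(x).
Apply y(0) = 1: C₁ = 1. Differentiate and apply y'(0) = 0: 1·C₂ = 0, so C₂ = 0.
Particular solution: y = cos(x).


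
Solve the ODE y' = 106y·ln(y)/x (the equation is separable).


Separate: dy/[y ln(y)] = 106 dx/x.
Substitute u = ln(y): du/u = 106 dx/x.
Integrate: ln|ln(y)| = 106ln|x| + C₀, hence ln(y) = C·x^106.


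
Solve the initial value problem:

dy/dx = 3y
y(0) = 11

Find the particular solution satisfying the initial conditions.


General solution of y' = 3y is y = Ce^(3x).
Apply y(0) = 11: C = 11.
Particular solution: y = 11e^(3x).


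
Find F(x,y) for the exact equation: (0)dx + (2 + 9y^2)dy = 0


Check exactness: ∂M/∂y = 0 and ∂N/∂x = 0; equal, so the equation is exact.
Integrate M with respect to x (treating y as constant): ∫M dx = 0 + h(y).
Differentiate w.r.t. y and set equal to N: the x-dependent terms already match, leaving h'(y) = 2 + 9y^2. Integrate: h(y) = 2y + 3y^3.
So F(x,y) = 2y + 3y^3.
General solution: 2y + 3y^3 = C.


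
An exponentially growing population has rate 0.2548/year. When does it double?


Exponential growth: P(t) = P₀ e^(0.2548t). Set P(t)/P₀ = 2: e^(0.2548t) = 2.
Solve: t = ln(2)/0.2548 ≈ 2.72 years.


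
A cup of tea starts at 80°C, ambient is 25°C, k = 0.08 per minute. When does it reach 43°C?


From T(t) = T_a + (T₀ - T_a)e^(-kt), set T(t) = 43:
(43 - 25) / (80 - 25) = e^(-0.08t), so t = -ln(0.327)/0.08 ≈ 14.0 minutes.


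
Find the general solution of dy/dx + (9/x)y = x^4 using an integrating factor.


P(x) = 9/x ⇒ μ = x^9.
(x^9 y)' = x^9·x^4 = x^13.
Integrate: x^9 y = x^14/(14) + C.
Solve for y: y = (1/14)x^5 + C/x^9.


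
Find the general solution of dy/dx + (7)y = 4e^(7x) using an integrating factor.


P(x) = 7 ⇒ μ = e^(7x).
(μ y)' = 4e^(14x) ⇒ μ y = (4/14)e^(14x) + C.
Divide by μ: y = (2/7)e^(7x) + Ce^(-7x).


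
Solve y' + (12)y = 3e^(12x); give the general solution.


P(x) = 12 ⇒ μ = e^(12x).
(μ y)' = 3e^(24x) ⇒ μ y = (3/24)e^(24x) + C.
Divide by μ: y = (1/8)e^(12x) + Ce^(-12x).


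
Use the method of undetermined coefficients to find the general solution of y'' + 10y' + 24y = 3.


Characteristic roots of r² + 10r + 24 = 0 are -6, -4.
y_h = C₁e^(-6x) + C₂e^(-4x).
Constant forcing; try y_p = A. Then 24A = 3 ⇒ A = 1/8.
General solution: y = C₁e^(-6x) + C₂e^(-4x) + 1/8.


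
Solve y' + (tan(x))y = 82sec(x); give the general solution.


P(x) = tan(x) ⇒ μ = e^(∫tan(x)dx) = sec(x).
(sec(x) y)' = 82sec²(x) ⇒ sec(x) y = 82tan(x) + C.
Multiply by cos(x): y = 82sin(x) + C·cos(x).


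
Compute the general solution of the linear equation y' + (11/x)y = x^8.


P(x) = 11/x ⇒ μ = x^11.
(x^11 y)' = x^19 ⇒ x^11 y = x^20/(20) + C.
Solve for y: y = (1/20)x^9 + C/x^11.


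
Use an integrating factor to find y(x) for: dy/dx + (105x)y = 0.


P(x) = 105x ⇒ μ = e^((105/2)x²).
Q(x) = 0 so μ y is constant: y = Ce^(-(105/2)x²).


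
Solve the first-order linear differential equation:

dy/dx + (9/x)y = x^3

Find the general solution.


P(x) = 9/x ⇒ μ = x^9.
(x^9 y)' = x^9·x^3 = x^12.
Integrate: x^9 y = x^13/(13) + C.
Solve for y: y = (1/13)x^4 + C/x^9.


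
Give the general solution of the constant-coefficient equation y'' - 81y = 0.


Characteristic equation: r² - 81 = 0.
Factor: (r - 9)(r + 9) = 0 ⇒ r = 9, -9 (distinct real).
General solution: y = C₁e^(9x) + C₂e^(-9x).


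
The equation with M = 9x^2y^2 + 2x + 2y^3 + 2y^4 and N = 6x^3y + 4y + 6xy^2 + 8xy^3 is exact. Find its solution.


Check exactness: ∂M/∂y = 18x^2y + 6y^2 + 8y^3 and ∂N/∂x = 18x^2y + 6y^2 + 8y^3; equal, so the equation is exact.
Integrate M with respect to x (treating y as constant): ∫M dx = 3x^3y^2 + x^2 + 2xy^3 + 2xy^4 + h(y).
Differentiate w.r.t. y and set equal to N: the x-dependent terms already match, leaving h'(y) = 4y. Integrate: h(y) = 2y^2.
So F(x,y) = 3x^3y^2 + 2y^2 + x^2 + 2xy^3 + 2xy^4.
General solution: 3x^3y^2 + 2y^2 + x^2 + 2xy^3 + 2xy^4 = C.


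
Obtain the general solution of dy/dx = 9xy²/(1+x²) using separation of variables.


Separate: dy/y² = 9x/(1+x²) dx.
Integrate LHS: ∫ dy/y² = -1/y.
Integrate RHS via u = 1+x²: (9/2)ln(1+x²) + C.
Result: -1/y = (9/2)ln(1+x²) + C.


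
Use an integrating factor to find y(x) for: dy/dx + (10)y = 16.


P(x) = 10, Q(x) = 16; integrating factor μ = e^(10x).
(μ y)' = 16e^(10x) ⇒ μ y = (8/5)e^(10x) + C.
Divide by μ: y = 8/5 + Ce^(-10x).


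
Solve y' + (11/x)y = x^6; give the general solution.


P(x) = 11/x ⇒ μ = x^11.
(x^11 y)' = x^17 ⇒ x^11 y = x^18/(18) + C.
Solve for y: y = (1/18)x^7 + C/x^11.


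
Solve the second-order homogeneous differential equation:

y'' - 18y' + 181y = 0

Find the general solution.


Characteristic equation: r² - 18r + 181 = 0.
Discriminant is negative; roots r = 9 ± 10i (complex conjugate pair).
General solution uses e^(α x)(C₁ cos(β x) + C₂ sin(β x)): y = e^(9x)(C₁cos(10x) + C₂sin(10x)).


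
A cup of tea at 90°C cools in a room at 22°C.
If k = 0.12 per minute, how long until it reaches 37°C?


From T(t) = T_a + (T₀ - T_a)e^(-kt), set T(t) = 37:
(37 - 22) / (90 - 22) = e^(-0.12t), so t = -ln(0.221)/0.12 ≈ 12.6 minutes.


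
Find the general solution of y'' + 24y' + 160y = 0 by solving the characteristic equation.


Characteristic equation: r² + 24r + 160 = 0.
Discriminant is negative; roots r = -12 ± 4i (complex conjugate pair).
General solution uses e^(α x)(C₁ cos(β x) + C₂ sin(β x)): y = e^(-12x)(C₁cos(4x) + C₂sin(4x)).


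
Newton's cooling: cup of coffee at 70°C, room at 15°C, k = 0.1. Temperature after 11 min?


Newton's law: dT/dt = -k(T - T_a) has solution T(t) = T_a + (T₀ - T_a)e^(-kt).
Plug in T_a = 15, T₀ = 70, k = 0.1, t = 11: T(11) = 15 + (55)e^(-1.10) ≈ 33.3°C.


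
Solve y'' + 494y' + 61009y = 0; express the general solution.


Characteristic equation: r² + 494r + 61009 = 0, i.e. (r + 247)² = 0.
Repeated root r = -247; include an x factor for the second linearly independent solution.
General solution: y = (C₁ + C₂x)e^(-247x).


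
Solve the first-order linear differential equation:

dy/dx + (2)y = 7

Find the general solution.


P(x) = 2, Q(x) = 7; integrating factor μ = e^(2x).
(μ y)' = 7e^(2x) ⇒ μ y = (7/2)e^(2x) + C.
Divide by μ: y = 7/2 + Ce^(-2x).


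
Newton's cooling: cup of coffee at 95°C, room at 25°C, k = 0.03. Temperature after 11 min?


Newton's law: dT/dt = -k(T - T_a) has solution T(t) = T_a + (T₀ - T_a)e^(-kt).
Plug in T_a = 25, T₀ = 95, k = 0.03, t = 11: T(11) = 25 + (70)e^(-0.33) ≈ 75.3°C.


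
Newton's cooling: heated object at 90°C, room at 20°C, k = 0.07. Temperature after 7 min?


Newton's law: dT/dt = -k(T - T_a) has solution T(t) = T_a + (T₀ - T_a)e^(-kt).
Plug in T_a = 20, T₀ = 90, k = 0.07, t = 7: T(7) = 20 + (70)e^(-0.49) ≈ 62.9°C.


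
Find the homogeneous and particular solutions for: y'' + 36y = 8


Homogeneous part: r² + 36 = 0 ⇒ r = ±6i, so y_h = C₁cos(6x) + C₂sin(6x).
Try constant y_p = A; plug in: 36A = 8 ⇒ A = 2/9.
General solution: y = C₁cos(6x) + C₂sin(6x) + 2/9.


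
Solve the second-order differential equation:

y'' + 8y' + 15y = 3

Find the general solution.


Characteristic roots of r² + 8r + 15 = 0 are -5, -3.
y_h = C₁e^(-5x) + C₂e^(-3x).
Forcing exponent 0 is not a characteristic root; try y_p = A.
Substitute: A·(0 + (8)·0 + (15)) = A·15 = 3, so A = 1/5.
General solution: y = C₁e^(-5x) + C₂e^(-3x) + 1/5.


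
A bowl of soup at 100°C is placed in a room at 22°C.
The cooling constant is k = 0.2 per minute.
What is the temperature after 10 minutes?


Newton's law: dT/dt = -k(T - T_a) has solution T(t) = T_a + (T₀ - T_a)e^(-kt).
Plug in T_a = 22, T₀ = 100, k = 0.2, t = 10: T(10) = 22 + (78)e^(-2.00) ≈ 32.6°C.


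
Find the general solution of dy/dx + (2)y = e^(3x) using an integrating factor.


P(x) = 2 ⇒ μ = e^(2x).
(μ y)' = e^(5x) ⇒ μ y = e^(5x)/5 + C.
Divide by μ: y = (1/5)e^(3x) + Ce^(-2x).


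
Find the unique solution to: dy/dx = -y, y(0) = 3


General solution of y' = -y is y = Ce^(-x).
Apply y(0) = 3: C = 3.
Particular solution: y = 3e^(-x).


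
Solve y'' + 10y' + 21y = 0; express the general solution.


Characteristic equation: r² + 10r + 21 = 0.
Factor: (r + 7)(r + 3) = 0 ⇒ r = -7, -3 (distinct real).
General solution: y = C₁e^(-7x) + C₂e^(-3x).


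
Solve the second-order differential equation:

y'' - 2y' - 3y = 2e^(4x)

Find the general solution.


Characteristic roots of r² - 2r - 3 = 0 are 3, -1.
y_h = C₁e^(3x) + C₂e^(-x).
Forcing exponent 4 is not a characteristic root; try y_p = Ae^(4x).
Substitute: A·(16 + (-2)·4 + (-3)) = A·5 = 2, so A = 2/5.
General solution: y = C₁e^(3x) + C₂e^(-x) + (2/5)e^(4x).


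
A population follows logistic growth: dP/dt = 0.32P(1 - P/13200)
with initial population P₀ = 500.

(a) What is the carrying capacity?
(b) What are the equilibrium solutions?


Logistic ODE dP/dt = 0.32P(1 - P/13200) has equilibria where dP/dt = 0, i.e. P = 0 or P = 13200.
The coefficient (1 - P/K) = 0 when P = K, identifying K = 13200 as the carrying capacity.
(a) K = 13200; (b) equilibria P = 0 and P = 13200.


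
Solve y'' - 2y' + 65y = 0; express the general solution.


Characteristic equation: r² - 2r + 65 = 0.
Discriminant is negative; roots r = 1 ± 8i (complex conjugate pair).
General solution uses e^(α x)(C₁ cos(β x) + C₂ sin(β x)): y = e^(x)(C₁cos(8x) + C₂sin(8x)).


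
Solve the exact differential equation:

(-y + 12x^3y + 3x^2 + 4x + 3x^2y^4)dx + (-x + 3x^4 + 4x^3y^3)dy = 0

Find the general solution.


Check exactness: ∂M/∂y = -1 + 12x^3 + 12x^2y^3 and ∂N/∂x = -1 + 12x^3 + 12x^2y^3; equal, so the equation is exact.
Integrate M with respect to x (treating y as constant): ∫M dx = -xy + 3x^4y + x^3 + 2x^2 + x^3y^4 + h(y).
Differentiate w.r.t. y and set equal to N: all terms match, so h'(y) = 0 and h is a constant absorbed into C.
General solution: -xy + 3x^4y + x^3 + 2x^2 + x^3y^4 = C.


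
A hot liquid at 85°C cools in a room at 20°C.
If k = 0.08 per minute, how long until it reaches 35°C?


From T(t) = T_a + (T₀ - T_a)e^(-kt), set T(t) = 35:
(35 - 20) / (85 - 20) = e^(-0.08t), so t = -ln(0.231)/0.08 ≈ 18.3 minutes.


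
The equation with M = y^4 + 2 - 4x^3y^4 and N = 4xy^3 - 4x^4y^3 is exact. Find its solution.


Check exactness: ∂M/∂y = 4y^3 - 16x^3y^3 and ∂N/∂x = 4y^3 - 16x^3y^3; equal, so the equation is exact.
Integrate M with respect to x (treating y as constant): ∫M dx = xy^4 + 2x - x^4y^4 + h(y).
Differentiate w.r.t. y and set equal to N: all terms match, so h'(y) = 0 and h is a constant absorbed into C.
General solution: xy^4 + 2x - x^4y^4 = C.


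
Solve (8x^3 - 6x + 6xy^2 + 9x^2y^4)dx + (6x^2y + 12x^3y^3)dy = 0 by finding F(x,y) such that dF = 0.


Check exactness: ∂M/∂y = 12xy + 36x^2y^3 and ∂N/∂x = 12xy + 36x^2y^3; equal, so the equation is exact.
Integrate M with respect to x (treating y as constant): ∫M dx = 2x^4 - 3x^2 + 3x^2y^2 + 3x^3y^4 + h(y).
Differentiate w.r.t. y and set equal to N: all terms match, so h'(y) = 0 and h is a constant absorbed into C.
General solution: 2x^4 - 3x^2 + 3x^2y^2 + 3x^3y^4 = C.
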